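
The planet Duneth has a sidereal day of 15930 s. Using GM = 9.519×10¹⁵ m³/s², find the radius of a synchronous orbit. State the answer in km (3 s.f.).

r_sync ≈ 39400 km

A synchronous orbit has period T, so by Kepler's third law a = (μT²/4π²)^(1/3).
μT²/4π² = 9.519×10¹⁵ × (1.593×10⁴)² / 39.48 = 6.119×10²² m³.
a = 3.941×10⁷ m = 39405 km.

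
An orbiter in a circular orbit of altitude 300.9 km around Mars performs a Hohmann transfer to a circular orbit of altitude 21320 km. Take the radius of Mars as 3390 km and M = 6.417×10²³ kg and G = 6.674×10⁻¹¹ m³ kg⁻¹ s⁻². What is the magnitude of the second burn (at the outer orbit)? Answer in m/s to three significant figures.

Δv ≈ 645 m/s

μ = GM = 6.674×10⁻¹¹ × 6.417×10²³ = 4.283×10¹³ m³/s².
r₁ = 3390 + 300.9 = 3690.9 km = 3.6909×10⁶ m.
r₂ = 3390 + 21320 = 24710 km = 2.4710×10⁷ m.
Transfer ellipse a_t = (r₁ + r₂)/2 = 1.420×10⁷ m.
At r₁: circular v_c1 = √(μ/r₁) = 3406 m/s; transfer-periapsis v_p = √[μ(2/r₁ − 1/a_t)] = 4493 m/s.
At r₂: circular v_c2 = √(μ/r₂) = 1317 m/s; transfer-apoapsis v_a = √[μ(2/r₂ − 1/a_t)] = 671.2 m/s.
Δv₂ = v_c2 − v_a = 645.3 m/s.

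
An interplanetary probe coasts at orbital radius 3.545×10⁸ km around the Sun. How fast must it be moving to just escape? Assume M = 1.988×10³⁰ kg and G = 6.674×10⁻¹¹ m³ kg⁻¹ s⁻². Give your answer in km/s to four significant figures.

v_esc ≈ 27.36 km/s

μ = GM = 6.674×10⁻¹¹ × 1.988×10³⁰ = 1.327×10²⁰ m³/s².
r = 3.545×10⁸ km = 3.545×10¹¹ m.
Escape speed v_esc = √(2μ/r) = √(2 × 1.327×10²⁰ / 3.545×10¹¹) = √(7.485×10⁸) = 27360 m/s.
= 27.36 km/s.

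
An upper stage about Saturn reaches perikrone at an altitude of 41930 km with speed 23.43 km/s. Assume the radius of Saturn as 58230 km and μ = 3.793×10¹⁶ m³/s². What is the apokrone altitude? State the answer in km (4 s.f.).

r_p = 58230 + 41930 = 1.0016×10⁵ km = 1.002×10⁸ m.
Specific energy ε = v²/2 − μ/r = -1.042×10⁸ J/kg, so a = −μ/(2ε) = 1.820×10⁸ m.
The apsides satisfy r_p + r_a = 2a, so the apokrone radius is 2a − r_p = 2.638×10⁸ m = 2.6381×10⁵ km.
Apokrone altitude = 2.6381×10⁵ − 58230 = 2.0558×10⁵ km.

apokrone altitude ≈ 2.056×10⁵ km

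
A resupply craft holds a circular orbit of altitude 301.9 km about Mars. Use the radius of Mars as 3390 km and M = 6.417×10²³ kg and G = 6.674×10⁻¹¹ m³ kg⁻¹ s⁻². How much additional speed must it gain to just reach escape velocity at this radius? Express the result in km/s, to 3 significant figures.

μ = GM = 6.674×10⁻¹¹ × 6.417×10²³ = 4.283×10¹³ m³/s².
r = 3390 + 301.9 = 3691.9 km = 3.6919×10⁶ m.
Circular speed v_c = √(μ/r) = 3406 m/s.
Escape speed v_esc = √(2μ/r) = √2 × v_c = 4817 m/s.
Δv = v_esc − v_c = 1411 m/s = 1.411 km/s.

Δv ≈ 1.41 km/s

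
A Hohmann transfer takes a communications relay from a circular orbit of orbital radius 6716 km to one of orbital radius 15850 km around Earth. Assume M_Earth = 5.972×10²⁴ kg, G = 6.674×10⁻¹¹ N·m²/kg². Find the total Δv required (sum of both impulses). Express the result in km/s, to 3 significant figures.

μ = GM = 6.674×10⁻¹¹ × 5.972×10²⁴ = 3.986×10¹⁴ m³/s².
r₁ = 6716 km = 6.716×10⁶ m.
r₂ = 15850 km = 1.585×10⁷ m.
Transfer ellipse a_t = (r₁ + r₂)/2 = 1.128×10⁷ m.
At r₁: circular v_c1 = √(μ/r₁) = 7704 m/s; transfer-perigee v_p = √[μ(2/r₁ − 1/a_t)] = 9131 m/s.
Δv₁ = v_p − v_c1 = 1427 m/s.
At r₂: circular v_c2 = √(μ/r₂) = 5015 m/s; transfer-apogee v_a = √[μ(2/r₂ − 1/a_t)] = 3869 m/s.
Δv₂ = v_c2 − v_a = 1146 m/s.
Total Δv = Δv₁ + Δv₂ = 2573 m/s = 2.573 km/s.

Δv_total ≈ 2.57 km/s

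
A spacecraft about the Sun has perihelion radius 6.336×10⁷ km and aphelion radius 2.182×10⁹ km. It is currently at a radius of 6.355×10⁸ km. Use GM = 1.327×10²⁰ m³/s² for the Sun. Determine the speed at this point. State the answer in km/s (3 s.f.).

v ≈ 17.3 km/s

Semi-major axis a = (r_p + r_a)/2 = 1.1227×10⁹ km = 1.123×10¹² m.
Vis-viva: v² = μ(2/r − 1/a) = 1.327×10²⁰ × (3.147×10⁻¹² − 8.907×10⁻¹³) = 2.994×10⁸ m²/s².
v = 17300 m/s = 17.30 km/s.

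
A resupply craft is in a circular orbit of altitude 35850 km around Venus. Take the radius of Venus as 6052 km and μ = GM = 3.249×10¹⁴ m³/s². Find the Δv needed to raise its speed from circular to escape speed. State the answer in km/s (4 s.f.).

Δv ≈ 1.153 km/s

r = 6052 + 35850 = 41902 km = 4.1902×10⁷ m.
Circular speed v_c = √(μ/r) = 2785 m/s.
Escape speed v_esc = √(2μ/r) = √2 × v_c = 3938 m/s.
Δv = v_esc − v_c = 1153 m/s = 1.153 km/s.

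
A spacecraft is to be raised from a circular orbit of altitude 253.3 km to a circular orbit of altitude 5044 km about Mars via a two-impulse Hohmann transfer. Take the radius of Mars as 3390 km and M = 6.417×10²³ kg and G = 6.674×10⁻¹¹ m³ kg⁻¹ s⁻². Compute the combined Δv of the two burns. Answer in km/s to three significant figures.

μ = GM = 6.674×10⁻¹¹ × 6.417×10²³ = 4.283×10¹³ m³/s².
r₁ = 3390 + 253.3 = 3643.3 km = 3.6433×10⁶ m.
r₂ = 3390 + 5044 = 8434.0 km = 8.4340×10⁶ m.
Transfer ellipse a_t = (r₁ + r₂)/2 = 6.039×10⁶ m.
At r₁: circular v_c1 = √(μ/r₁) = 3429 m/s; transfer-periapsis v_p = √[μ(2/r₁ − 1/a_t)] = 4052 m/s.
Δv₁ = v_p − v_c1 = 623.3 m/s.
At r₂: circular v_c2 = √(μ/r₂) = 2253 m/s; transfer-apoapsis v_a = √[μ(2/r₂ − 1/a_t)] = 1750 m/s.
Δv₂ = v_c2 − v_a = 503.1 m/s.
Total Δv = Δv₁ + Δv₂ = 1126 m/s = 1.126 km/s.

Δv_total ≈ 1.13 km/s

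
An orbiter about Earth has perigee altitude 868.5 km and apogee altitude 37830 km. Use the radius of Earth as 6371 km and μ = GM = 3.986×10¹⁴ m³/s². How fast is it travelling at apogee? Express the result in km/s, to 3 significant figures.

r_p = 6371 + 868.5 = 7239.5 km = 7.2395×10⁶ m.
r_a = 6371 + 37830 = 44201 km = 4.4201×10⁷ m.
Semi-major axis a = (r_p + r_a)/2 = 25720 km = 2.572×10⁷ m.
Vis-viva: v² = μ(2/r − 1/a) = 3.986×10¹⁴ × (4.525×10⁻⁸ − 3.888×10⁻⁸) = 2.538×10⁶ m²/s².
v = 1593 m/s = 1.593 km/s.

v ≈ 1.59 km/s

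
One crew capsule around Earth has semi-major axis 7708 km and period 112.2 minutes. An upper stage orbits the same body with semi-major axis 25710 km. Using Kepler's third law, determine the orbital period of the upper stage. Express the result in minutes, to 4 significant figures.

T₂ ≈ 683.5 minutes

Kepler's third law: T² ∝ a³, so T₂ = T₁ (a₂/a₁)^(3/2).
a₂/a₁ = 3.335, (a₂/a₁)^(3/2) = 6.092.
T₂ = 112.2 × 6.092 = 683.5 minutes.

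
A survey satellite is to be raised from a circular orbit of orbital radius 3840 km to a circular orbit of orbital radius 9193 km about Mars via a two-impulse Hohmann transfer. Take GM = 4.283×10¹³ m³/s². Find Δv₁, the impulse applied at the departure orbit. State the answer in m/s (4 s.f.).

r₁ = 3840 km = 3.840×10⁶ m.
r₂ = 9193 km = 9.193×10⁶ m.
Transfer ellipse a_t = (r₁ + r₂)/2 = 6.516×10⁶ m.
At r₁: circular v_c1 = √(μ/r₁) = 3340 m/s; transfer-periapsis v_p = √[μ(2/r₁ − 1/a_t)] = 3967 m/s.
Δv₁ = v_p − v_c1 = 627.0 m/s.

Δv ≈ 627.0 m/s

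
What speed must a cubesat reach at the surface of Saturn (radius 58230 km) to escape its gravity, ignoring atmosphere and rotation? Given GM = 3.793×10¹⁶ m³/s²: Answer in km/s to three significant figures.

v_esc ≈ 36.1 km/s

r = R = 5.823×10⁷ m.
Escape speed v_esc = √(2μ/r) = √(2 × 3.793×10¹⁶ / 5.823×10⁷) = √(1.303×10⁹) = 36090 m/s.
= 36.09 km/s.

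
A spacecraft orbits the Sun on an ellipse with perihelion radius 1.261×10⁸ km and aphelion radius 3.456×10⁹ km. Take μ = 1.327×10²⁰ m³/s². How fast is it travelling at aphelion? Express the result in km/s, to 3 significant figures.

Semi-major axis a = (r_p + r_a)/2 = 1.7910×10⁹ km = 1.791×10¹² m.
Vis-viva: v² = μ(2/r − 1/a) = 1.327×10²⁰ × (5.787×10⁻¹³ − 5.583×10⁻¹³) = 2.703×10⁶ m²/s².
v = 1644 m/s = 1.644 km/s.

v ≈ 1.64 km/s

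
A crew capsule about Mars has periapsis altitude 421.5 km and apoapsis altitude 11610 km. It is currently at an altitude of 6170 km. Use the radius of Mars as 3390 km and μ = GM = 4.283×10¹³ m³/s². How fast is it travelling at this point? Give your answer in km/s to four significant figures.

v ≈ 2.099 km/s

r_p = 3390 + 421.5 = 3811.5 km = 3.8115×10⁶ m.
r_a = 3390 + 11610 = 15000 km = 1.5000×10⁷ m.
r = 3390 + 6170 = 9560.0 km = 9.560×10⁶ m.
Semi-major axis a = (r_p + r_a)/2 = 9405.8 km = 9.406×10⁶ m.
Vis-viva: v² = μ(2/r − 1/a) = 4.283×10¹³ × (2.092×10⁻⁷ − 1.063×10⁻⁷) = 4.407×10⁶ m²/s².
v = 2099 m/s = 2.099 km/s.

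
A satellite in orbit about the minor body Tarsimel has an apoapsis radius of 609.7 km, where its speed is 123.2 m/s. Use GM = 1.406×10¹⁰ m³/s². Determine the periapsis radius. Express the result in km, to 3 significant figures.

r_a = 6.097×10⁵ m.
Specific energy ε = v²/2 − μ/r = -1.547×10⁴ J/kg, so a = −μ/(2ε) = 4.544×10⁵ m.
The apsides satisfy r_p + r_a = 2a, so the periapsis radius is 2a − r_a = 2.991×10⁵ m = 299.07 km.

periapsis radius ≈ 299 km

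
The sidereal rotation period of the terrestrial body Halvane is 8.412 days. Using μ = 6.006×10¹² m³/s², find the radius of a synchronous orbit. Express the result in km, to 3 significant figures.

T = 8.412 days = 7.268×10⁵ s.
A synchronous orbit has period T, so by Kepler's third law a = (μT²/4π²)^(1/3).
μT²/4π² = 6.006×10¹² × (7.268×10⁵)² / 39.48 = 8.036×10²² m³.
a = 4.315×10⁷ m = 43154 km.

r_sync ≈ 43200 km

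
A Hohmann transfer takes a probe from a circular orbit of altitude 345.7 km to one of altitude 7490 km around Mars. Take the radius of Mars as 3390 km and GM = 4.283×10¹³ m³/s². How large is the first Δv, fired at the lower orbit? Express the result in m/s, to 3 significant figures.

Δv ≈ 745 m/s

r₁ = 3390 + 345.7 = 3735.7 km = 3.7357×10⁶ m.
r₂ = 3390 + 7490 = 10880 km = 1.0880×10⁷ m.
Transfer ellipse a_t = (r₁ + r₂)/2 = 7.308×10⁶ m.
At r₁: circular v_c1 = √(μ/r₁) = 3386 m/s; transfer-periapsis v_p = √[μ(2/r₁ − 1/a_t)] = 4131 m/s.
Δv₁ = v_p − v_c1 = 745.5 m/s.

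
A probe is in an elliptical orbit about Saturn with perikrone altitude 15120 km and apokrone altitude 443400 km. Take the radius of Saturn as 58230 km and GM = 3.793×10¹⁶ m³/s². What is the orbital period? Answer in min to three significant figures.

T ≈ 2620 min

r_p = 58230 + 15120 = 73350 km = 7.3350×10⁷ m.
r_a = 58230 + 443400 = 501630 km = 5.0163×10⁸ m.
Semi-major axis a = (r_p + r_a)/2 = (73350 + 5.0163×10⁵)/2 = 2.8749×10⁵ km = 2.875×10⁸ m.
By Kepler's third law T = 2π√(a³/μ) = 2π × 2.503×10⁴ = 1.573×10⁵ s.
= 2621 min.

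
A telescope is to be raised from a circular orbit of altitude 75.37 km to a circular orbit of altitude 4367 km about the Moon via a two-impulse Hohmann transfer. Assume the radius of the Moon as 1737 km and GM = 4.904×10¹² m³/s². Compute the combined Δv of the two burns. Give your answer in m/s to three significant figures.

Δv_total ≈ 688 m/s

r₁ = 1737 + 75.37 = 1812.4 km = 1.8124×10⁶ m.
r₂ = 1737 + 4367 = 6104.0 km = 6.1040×10⁶ m.
Transfer ellipse a_t = (r₁ + r₂)/2 = 3.958×10⁶ m.
At r₁: circular v_c1 = √(μ/r₁) = 1645 m/s; transfer-perilune v_p = √[μ(2/r₁ − 1/a_t)] = 2043 m/s.
Δv₁ = v_p − v_c1 = 397.8 m/s.
At r₂: circular v_c2 = √(μ/r₂) = 896.3 m/s; transfer-apolune v_a = √[μ(2/r₂ − 1/a_t)] = 606.5 m/s.
Δv₂ = v_c2 − v_a = 289.8 m/s.
Total Δv = Δv₁ + Δv₂ = 687.6 m/s.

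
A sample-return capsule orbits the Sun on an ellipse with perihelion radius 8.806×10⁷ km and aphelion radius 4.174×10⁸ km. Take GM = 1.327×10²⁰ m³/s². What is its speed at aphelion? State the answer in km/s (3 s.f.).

Semi-major axis a = (r_p + r_a)/2 = 2.5273×10⁸ km = 2.527×10¹¹ m.
Vis-viva: v² = μ(2/r − 1/a) = 1.327×10²⁰ × (4.792×10⁻¹² − 3.957×10⁻¹²) = 1.108×10⁸ m²/s².
v = 10520 m/s = 10.52 km/s.

v ≈ 10.5 km/s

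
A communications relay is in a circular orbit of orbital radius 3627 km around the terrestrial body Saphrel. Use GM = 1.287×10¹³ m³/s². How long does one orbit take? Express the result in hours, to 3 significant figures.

T ≈ 3.36 hours

r = 3627 km = 3.627×10⁶ m.
Kepler's third law: T = 2π√(r³/μ) = 2π√((3.627×10⁶)³ / 1.287×10¹³).
r³/μ = 3.707×10⁶ s², so T = 2π × 1.925×10³ = 1.210×10⁴ s.
Converting: 1.210×10⁴ s ÷ 3600 = 3.361 hours.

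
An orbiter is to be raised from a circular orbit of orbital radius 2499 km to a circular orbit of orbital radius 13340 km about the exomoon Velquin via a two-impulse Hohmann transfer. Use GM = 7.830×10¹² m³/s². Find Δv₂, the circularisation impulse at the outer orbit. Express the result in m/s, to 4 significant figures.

r₁ = 2499 km = 2.499×10⁶ m.
r₂ = 13340 km = 1.334×10⁷ m.
Transfer ellipse a_t = (r₁ + r₂)/2 = 7.920×10⁶ m.
At r₁: circular v_c1 = √(μ/r₁) = 1770 m/s; transfer-periapsis v_p = √[μ(2/r₁ − 1/a_t)] = 2297 m/s.
At r₂: circular v_c2 = √(μ/r₂) = 766.1 m/s; transfer-apoapsis v_a = √[μ(2/r₂ − 1/a_t)] = 430.4 m/s.
Δv₂ = v_c2 − v_a = 335.8 m/s.

Δv ≈ 335.8 m/s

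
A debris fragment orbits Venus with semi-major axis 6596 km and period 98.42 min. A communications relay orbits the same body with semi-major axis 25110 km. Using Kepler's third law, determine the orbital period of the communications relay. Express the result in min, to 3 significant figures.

Kepler's third law: T² ∝ a³, so T₂ = T₁ (a₂/a₁)^(3/2).
a₂/a₁ = 3.807, (a₂/a₁)^(3/2) = 7.428.
T₂ = 98.42 × 7.428 = 731.0 min.

T₂ ≈ 731 min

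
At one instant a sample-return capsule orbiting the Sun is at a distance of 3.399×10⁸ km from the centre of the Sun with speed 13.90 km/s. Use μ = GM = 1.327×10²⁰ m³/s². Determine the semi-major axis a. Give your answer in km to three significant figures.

r = 3.399×10¹¹ m.
Vis-viva rearranged: 1/a = 2/r − v²/μ = 5.884×10⁻¹² − 1.456×10⁻¹² = 4.428×10⁻¹² m⁻¹.
a = 2.258×10¹¹ m = 2.2583×10⁸ km.

a ≈ 2.26×10⁸ km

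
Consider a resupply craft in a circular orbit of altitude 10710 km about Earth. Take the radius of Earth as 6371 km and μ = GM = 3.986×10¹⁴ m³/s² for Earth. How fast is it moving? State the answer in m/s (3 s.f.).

v ≈ 4830 m/s

r = 6371 + 10710 = 17081 km = 1.7081×10⁷ m.
For a circular orbit v = √(μ/r) = √(3.986×10¹⁴ / 1.708×10⁷) = √(2.334×10⁷) = 4831 m/s.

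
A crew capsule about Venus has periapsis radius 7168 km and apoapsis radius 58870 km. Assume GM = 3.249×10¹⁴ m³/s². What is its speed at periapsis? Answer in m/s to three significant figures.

v ≈ 8990 m/s

Semi-major axis a = (r_p + r_a)/2 = 33019 km = 3.302×10⁷ m.
Vis-viva: v² = μ(2/r − 1/a) = 3.249×10¹⁴ × (2.790×10⁻⁷ − 3.029×10⁻⁸) = 8.081×10⁷ m²/s².
v = 8990 m/s.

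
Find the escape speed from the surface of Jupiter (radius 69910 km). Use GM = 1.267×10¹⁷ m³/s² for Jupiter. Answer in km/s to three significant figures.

v_esc ≈ 60.2 km/s

r = R = 6.991×10⁷ m.
Escape speed v_esc = √(2μ/r) = √(2 × 1.267×10¹⁷ / 6.991×10⁷) = √(3.625×10⁹) = 60210 m/s.
= 60.21 km/s.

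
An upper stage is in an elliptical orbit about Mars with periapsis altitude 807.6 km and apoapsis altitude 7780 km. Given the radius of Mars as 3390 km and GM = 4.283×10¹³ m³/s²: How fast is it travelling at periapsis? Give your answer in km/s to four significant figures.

r_p = 3390 + 807.6 = 4197.6 km = 4.1976×10⁶ m.
r_a = 3390 + 7780 = 11170 km = 1.1170×10⁷ m.
Semi-major axis a = (r_p + r_a)/2 = 7683.8 km = 7.684×10⁶ m.
Vis-viva: v² = μ(2/r − 1/a) = 4.283×10¹³ × (4.765×10⁻⁷ − 1.301×10⁻⁷) = 1.483×10⁷ m²/s².
v = 3851 m/s = 3.851 km/s.

v ≈ 3.851 km/s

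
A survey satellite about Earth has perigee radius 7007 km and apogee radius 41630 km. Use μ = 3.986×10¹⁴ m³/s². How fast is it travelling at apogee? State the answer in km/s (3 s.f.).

Semi-major axis a = (r_p + r_a)/2 = 24318 km = 2.432×10⁷ m.
Vis-viva: v² = μ(2/r − 1/a) = 3.986×10¹⁴ × (4.804×10⁻⁸ − 4.112×10⁻⁸) = 2.759×10⁶ m²/s².
v = 1661 m/s = 1.661 km/s.

v ≈ 1.66 km/s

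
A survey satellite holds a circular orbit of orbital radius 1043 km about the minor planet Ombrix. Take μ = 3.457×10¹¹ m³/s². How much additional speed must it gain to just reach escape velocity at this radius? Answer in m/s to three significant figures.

Δv ≈ 238 m/s

r = 1043 km = 1.043×10⁶ m.
Circular speed v_c = √(μ/r) = 575.7 m/s.
Escape speed v_esc = √(2μ/r) = √2 × v_c = 814.2 m/s.
Δv = v_esc − v_c = 238.5 m/s.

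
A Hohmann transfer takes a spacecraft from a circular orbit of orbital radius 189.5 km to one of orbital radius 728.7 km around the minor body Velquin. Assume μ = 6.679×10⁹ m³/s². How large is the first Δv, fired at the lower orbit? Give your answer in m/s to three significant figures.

Δv ≈ 48.8 m/s

r₁ = 189.5 km = 1.895×10⁵ m.
r₂ = 728.7 km = 7.287×10⁵ m.
Transfer ellipse a_t = (r₁ + r₂)/2 = 4.591×10⁵ m.
At r₁: circular v_c1 = √(μ/r₁) = 187.7 m/s; transfer-periapsis v_p = √[μ(2/r₁ − 1/a_t)] = 236.5 m/s.
Δv₁ = v_p − v_c1 = 48.78 m/s.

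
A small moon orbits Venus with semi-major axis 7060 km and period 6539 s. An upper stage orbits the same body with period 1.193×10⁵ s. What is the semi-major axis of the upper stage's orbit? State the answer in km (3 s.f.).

Kepler's third law: a³ ∝ T², so a₂ = a₁ (T₂/T₁)^(2/3).
T₂/T₁ = 18.24, (T₂/T₁)^(2/3) = 6.930.
a₂ = 7060 × 6.930 = 48930 km.

a₂ ≈ 48900 km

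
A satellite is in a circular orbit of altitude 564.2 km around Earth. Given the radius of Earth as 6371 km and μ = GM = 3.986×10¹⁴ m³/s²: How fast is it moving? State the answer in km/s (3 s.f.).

r = 6371 + 564.2 = 6935.2 km = 6.9352×10⁶ m.
For a circular orbit v = √(μ/r) = √(3.986×10¹⁴ / 6.935×10⁶) = √(5.747×10⁷) = 7581 m/s.
That is 7.581 km/s.

v ≈ 7.58 km/s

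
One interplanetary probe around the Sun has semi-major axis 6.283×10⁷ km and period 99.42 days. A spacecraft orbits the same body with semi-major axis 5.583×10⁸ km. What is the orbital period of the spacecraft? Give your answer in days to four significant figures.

Kepler's third law: T² ∝ a³, so T₂ = T₁ (a₂/a₁)^(3/2).
a₂/a₁ = 8.886, (a₂/a₁)^(3/2) = 26.49.
T₂ = 99.42 × 26.49 = 2633 days.

T₂ ≈ 2633 days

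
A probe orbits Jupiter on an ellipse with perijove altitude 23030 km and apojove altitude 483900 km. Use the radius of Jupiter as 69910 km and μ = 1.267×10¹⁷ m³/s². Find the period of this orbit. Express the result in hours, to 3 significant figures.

r_p = 69910 + 23030 = 92940 km = 9.2940×10⁷ m.
r_a = 69910 + 483900 = 553810 km = 5.5381×10⁸ m.
Semi-major axis a = (r_p + r_a)/2 = (92940 + 5.5381×10⁵)/2 = 3.2338×10⁵ km = 3.234×10⁸ m.
By Kepler's third law T = 2π√(a³/μ) = 2π × 1.634×10⁴ = 1.026×10⁵ s.
= 28.51 hours.

T ≈ 28.5 hours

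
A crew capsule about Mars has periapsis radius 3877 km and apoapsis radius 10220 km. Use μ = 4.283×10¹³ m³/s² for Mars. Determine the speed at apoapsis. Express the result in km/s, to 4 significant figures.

v ≈ 1.518 km/s

Semi-major axis a = (r_p + r_a)/2 = 7048.5 km = 7.048×10⁶ m.
Vis-viva: v² = μ(2/r − 1/a) = 4.283×10¹³ × (1.957×10⁻⁷ − 1.419×10⁻⁷) = 2.305×10⁶ m²/s².
v = 1518 m/s = 1.518 km/s.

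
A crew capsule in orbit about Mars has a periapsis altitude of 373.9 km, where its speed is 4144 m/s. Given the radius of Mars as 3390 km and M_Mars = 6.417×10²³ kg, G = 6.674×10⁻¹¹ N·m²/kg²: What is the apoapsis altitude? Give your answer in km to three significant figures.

μ = GM = 6.674×10⁻¹¹ × 6.417×10²³ = 4.283×10¹³ m³/s².
r_p = 3390 + 373.9 = 3763.9 km = 3.764×10⁶ m.
Specific energy ε = v²/2 − μ/r = -2.792×10⁶ J/kg, so a = −μ/(2ε) = 7.670×10⁶ m.
The apsides satisfy r_p + r_a = 2a, so the apoapsis radius is 2a − r_p = 1.158×10⁷ m = 11575 km.
Apoapsis altitude = 11575 − 3390 = 8185.3 km.

apoapsis altitude ≈ 8190 km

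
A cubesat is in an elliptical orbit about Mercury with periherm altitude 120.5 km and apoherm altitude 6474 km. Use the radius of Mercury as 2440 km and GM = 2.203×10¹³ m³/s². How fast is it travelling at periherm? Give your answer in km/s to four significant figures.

v ≈ 3.656 km/s

r_p = 2440 + 120.5 = 2560.5 km = 2.5605×10⁶ m.
r_a = 2440 + 6474 = 8914.0 km = 8.9140×10⁶ m.
Semi-major axis a = (r_p + r_a)/2 = 5737.2 km = 5.737×10⁶ m.
Vis-viva: v² = μ(2/r − 1/a) = 2.203×10¹³ × (7.811×10⁻⁷ − 1.743×10⁻⁷) = 1.337×10⁷ m²/s².
v = 3656 m/s = 3.656 km/s.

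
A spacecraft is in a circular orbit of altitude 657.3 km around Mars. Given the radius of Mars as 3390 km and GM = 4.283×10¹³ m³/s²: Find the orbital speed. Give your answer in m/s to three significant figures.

r = 3390 + 657.3 = 4047.3 km = 4.0473×10⁶ m.
For a circular orbit v = √(μ/r) = √(4.283×10¹³ / 4.047×10⁶) = √(1.058×10⁷) = 3253 m/s.

v ≈ 3250 m/s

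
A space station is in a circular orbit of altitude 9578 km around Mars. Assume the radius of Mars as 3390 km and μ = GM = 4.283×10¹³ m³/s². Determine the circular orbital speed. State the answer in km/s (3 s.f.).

r = 3390 + 9578 = 12968 km = 1.2968×10⁷ m.
For a circular orbit v = √(μ/r) = √(4.283×10¹³ / 1.297×10⁷) = √(3.303×10⁶) = 1817 m/s.
That is 1.817 km/s.

v ≈ 1.82 km/s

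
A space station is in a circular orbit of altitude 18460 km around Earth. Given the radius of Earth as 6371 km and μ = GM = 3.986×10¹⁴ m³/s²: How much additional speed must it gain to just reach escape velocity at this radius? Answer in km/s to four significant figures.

r = 6371 + 18460 = 24831 km = 2.4831×10⁷ m.
Circular speed v_c = √(μ/r) = 4007 m/s.
Escape speed v_esc = √(2μ/r) = √2 × v_c = 5666 m/s.
Δv = v_esc − v_c = 1660 m/s = 1.660 km/s.

Δv ≈ 1.660 km/s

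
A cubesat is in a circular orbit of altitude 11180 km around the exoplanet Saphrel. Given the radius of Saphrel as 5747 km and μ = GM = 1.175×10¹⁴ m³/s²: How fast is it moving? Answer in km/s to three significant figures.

r = 5747 + 11180 = 16927 km = 1.6927×10⁷ m.
For a circular orbit v = √(μ/r) = √(1.175×10¹⁴ / 1.693×10⁷) = √(6.942×10⁶) = 2635 m/s.
That is 2.635 km/s.

v ≈ 2.63 km/s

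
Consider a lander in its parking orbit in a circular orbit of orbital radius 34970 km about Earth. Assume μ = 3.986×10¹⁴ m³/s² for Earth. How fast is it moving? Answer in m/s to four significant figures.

r = 34970 km = 3.497×10⁷ m.
For a circular orbit v = √(μ/r) = √(3.986×10¹⁴ / 3.497×10⁷) = √(1.140×10⁷) = 3376 m/s.

v ≈ 3376 m/s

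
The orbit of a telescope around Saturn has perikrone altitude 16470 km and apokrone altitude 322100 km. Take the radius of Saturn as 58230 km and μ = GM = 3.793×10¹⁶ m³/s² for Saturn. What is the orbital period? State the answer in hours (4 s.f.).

T ≈ 30.75 hours

r_p = 58230 + 16470 = 74700 km = 7.4700×10⁷ m.
r_a = 58230 + 322100 = 380330 km = 3.8033×10⁸ m.
Semi-major axis a = (r_p + r_a)/2 = (74700 + 3.8033×10⁵)/2 = 2.2752×10⁵ km = 2.275×10⁸ m.
By Kepler's third law T = 2π√(a³/μ) = 2π × 1.762×10⁴ = 1.107×10⁵ s.
= 30.75 hours.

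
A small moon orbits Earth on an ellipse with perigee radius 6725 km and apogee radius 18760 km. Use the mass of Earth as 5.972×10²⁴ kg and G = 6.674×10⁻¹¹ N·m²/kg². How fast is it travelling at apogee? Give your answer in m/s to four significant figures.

μ = GM = 6.674×10⁻¹¹ × 5.972×10²⁴ = 3.986×10¹⁴ m³/s².
Semi-major axis a = (r_p + r_a)/2 = 12742 km = 1.274×10⁷ m.
Vis-viva: v² = μ(2/r − 1/a) = 3.986×10¹⁴ × (1.066×10⁻⁷ − 7.848×10⁻⁸) = 1.121×10⁷ m²/s².
v = 3349 m/s.

v ≈ 3349 m/s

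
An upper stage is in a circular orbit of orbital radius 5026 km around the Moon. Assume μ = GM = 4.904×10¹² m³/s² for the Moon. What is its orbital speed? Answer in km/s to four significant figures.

r = 5026 km = 5.026×10⁶ m.
For a circular orbit v = √(μ/r) = √(4.904×10¹² / 5.026×10⁶) = √(9.757×10⁵) = 987.8 m/s.
That is 0.9878 km/s.

v ≈ 0.9878 km/s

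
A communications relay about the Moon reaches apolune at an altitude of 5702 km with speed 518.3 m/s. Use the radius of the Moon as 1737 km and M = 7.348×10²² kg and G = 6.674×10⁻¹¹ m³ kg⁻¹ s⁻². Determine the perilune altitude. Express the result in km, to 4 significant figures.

perilune altitude ≈ 166.5 km

μ = GM = 6.674×10⁻¹¹ × 7.348×10²² = 4.904×10¹² m³/s².
r_a = 1737 + 5702 = 7439.0 km = 7.439×10⁶ m.
Specific energy ε = v²/2 − μ/r = -5.249×10⁵ J/kg, so a = −μ/(2ε) = 4.671×10⁶ m.
The apsides satisfy r_p + r_a = 2a, so the perilune radius is 2a − r_a = 1.904×10⁶ m = 1903.5 km.
Perilune altitude = 1903.5 − 1737 = 166.51 km.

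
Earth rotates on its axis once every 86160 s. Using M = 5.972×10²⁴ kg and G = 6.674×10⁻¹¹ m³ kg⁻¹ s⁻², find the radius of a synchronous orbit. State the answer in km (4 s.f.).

r_sync ≈ 42160 km

μ = GM = 6.674×10⁻¹¹ × 5.972×10²⁴ = 3.986×10¹⁴ m³/s².
A synchronous orbit has period T, so by Kepler's third law a = (μT²/4π²)^(1/3).
μT²/4π² = 3.986×10¹⁴ × (8.616×10⁴)² / 39.48 = 7.495×10²² m³.
a = 4.216×10⁷ m = 42162 km.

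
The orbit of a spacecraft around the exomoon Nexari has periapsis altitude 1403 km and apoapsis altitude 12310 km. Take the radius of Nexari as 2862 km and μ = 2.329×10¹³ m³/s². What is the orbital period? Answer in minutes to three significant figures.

r_p = 2862 + 1403 = 4265.0 km = 4.2650×10⁶ m.
r_a = 2862 + 12310 = 15172 km = 1.5172×10⁷ m.
Semi-major axis a = (r_p + r_a)/2 = (4265.0 + 15172)/2 = 9718.5 km = 9.718×10⁶ m.
By Kepler's third law T = 2π√(a³/μ) = 2π × 6.278×10³ = 3.945×10⁴ s.
= 657.4 minutes.

T ≈ 657 minutes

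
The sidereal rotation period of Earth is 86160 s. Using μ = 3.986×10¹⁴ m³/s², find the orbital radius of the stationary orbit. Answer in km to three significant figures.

r_sync ≈ 42200 km

A synchronous orbit has period T, so by Kepler's third law a = (μT²/4π²)^(1/3).
μT²/4π² = 3.986×10¹⁴ × (8.616×10⁴)² / 39.48 = 7.495×10²² m³.
a = 4.216×10⁷ m = 42163 km.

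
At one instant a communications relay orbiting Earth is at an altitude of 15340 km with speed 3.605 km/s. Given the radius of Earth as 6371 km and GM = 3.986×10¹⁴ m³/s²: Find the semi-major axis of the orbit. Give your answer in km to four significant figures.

r = 6371 + 15340 = 21711 km = 2.171×10⁷ m.
Specific orbital energy ε = v²/2 − μ/r = (3605)²/2 − 3.986×10¹⁴/2.171×10⁷ = -1.186×10⁷ J/kg.
Since ε = −μ/(2a), a = −μ/(2ε) = 1.680×10⁷ m = 16802 km.

a ≈ 16800 km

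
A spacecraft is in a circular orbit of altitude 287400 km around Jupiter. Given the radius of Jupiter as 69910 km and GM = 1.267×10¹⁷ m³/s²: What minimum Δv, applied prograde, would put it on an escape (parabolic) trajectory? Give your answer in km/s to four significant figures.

Δv ≈ 7.800 km/s

r = 69910 + 287400 = 357310 km = 3.5731×10⁸ m.
Circular speed v_c = √(μ/r) = 18830 m/s.
Escape speed v_esc = √(2μ/r) = √2 × v_c = 26630 m/s.
Δv = v_esc − v_c = 7800 m/s = 7.800 km/s.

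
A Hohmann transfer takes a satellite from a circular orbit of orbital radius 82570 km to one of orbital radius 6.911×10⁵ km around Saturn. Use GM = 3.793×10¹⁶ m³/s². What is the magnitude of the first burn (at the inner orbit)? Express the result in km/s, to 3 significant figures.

r₁ = 82570 km = 8.257×10⁷ m.
r₂ = 6.911×10⁵ km = 6.911×10⁸ m.
Transfer ellipse a_t = (r₁ + r₂)/2 = 3.868×10⁸ m.
At r₁: circular v_c1 = √(μ/r₁) = 21430 m/s; transfer-perikrone v_p = √[μ(2/r₁ − 1/a_t)] = 28650 m/s.
Δv₁ = v_p − v_c1 = 7215 m/s.
= 7.215 km/s.

Δv ≈ 7.21 km/s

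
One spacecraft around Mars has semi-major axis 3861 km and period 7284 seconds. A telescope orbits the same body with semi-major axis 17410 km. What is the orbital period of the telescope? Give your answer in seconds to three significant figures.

T₂ ≈ 69700 seconds

Kepler's third law: T² ∝ a³, so T₂ = T₁ (a₂/a₁)^(3/2).
a₂/a₁ = 4.509, (a₂/a₁)^(3/2) = 9.575.
T₂ = 7284 × 9.575 = 69750 seconds.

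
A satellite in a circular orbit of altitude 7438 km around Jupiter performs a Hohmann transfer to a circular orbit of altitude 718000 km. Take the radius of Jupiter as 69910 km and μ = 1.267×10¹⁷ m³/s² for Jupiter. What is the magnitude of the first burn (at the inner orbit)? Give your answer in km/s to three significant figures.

Δv ≈ 14.1 km/s

r₁ = 69910 + 7438 = 77348 km = 7.7348×10⁷ m.
r₂ = 69910 + 718000 = 787910 km = 7.8791×10⁸ m.
Transfer ellipse a_t = (r₁ + r₂)/2 = 4.326×10⁸ m.
At r₁: circular v_c1 = √(μ/r₁) = 40470 m/s; transfer-perijove v_p = √[μ(2/r₁ − 1/a_t)] = 54620 m/s.
Δv₁ = v_p − v_c1 = 14150 m/s.
= 14.15 km/s.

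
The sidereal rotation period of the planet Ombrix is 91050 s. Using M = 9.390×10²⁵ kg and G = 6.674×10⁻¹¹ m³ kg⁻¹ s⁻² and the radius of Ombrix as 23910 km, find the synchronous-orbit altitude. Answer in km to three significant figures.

μ = GM = 6.674×10⁻¹¹ × 9.390×10²⁵ = 6.267×10¹⁵ m³/s².
A synchronous orbit has period T, so by Kepler's third law a = (μT²/4π²)^(1/3).
μT²/4π² = 6.267×10¹⁵ × (9.105×10⁴)² / 39.48 = 1.316×10²⁴ m³.
a = 1.096×10⁸ m = 1.0958×10⁵ km.
Altitude h = a − R = 1.0958×10⁵ − 23910 = 85675 km.

h_sync ≈ 85700 km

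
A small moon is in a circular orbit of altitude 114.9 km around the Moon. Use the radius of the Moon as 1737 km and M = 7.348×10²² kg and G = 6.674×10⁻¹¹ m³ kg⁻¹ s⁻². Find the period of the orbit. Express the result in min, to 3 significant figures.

T ≈ 119 min

μ = GM = 6.674×10⁻¹¹ × 7.348×10²² = 4.904×10¹² m³/s².
r = 1737 + 114.9 = 1851.9 km = 1.8519×10⁶ m.
Kepler's third law: T = 2π√(r³/μ) = 2π√((1.852×10⁶)³ / 4.904×10¹²).
r³/μ = 1.295×10⁶ s², so T = 2π × 1.138×10³ = 7.150×10³ s.
Converting: 7.150×10³ s ÷ 60.00 = 119.2 min.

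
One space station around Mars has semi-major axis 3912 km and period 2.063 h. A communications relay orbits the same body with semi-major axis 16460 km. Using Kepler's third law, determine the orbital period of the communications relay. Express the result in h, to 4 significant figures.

T₂ ≈ 17.81 h

Kepler's third law: T² ∝ a³, so T₂ = T₁ (a₂/a₁)^(3/2).
a₂/a₁ = 4.208, (a₂/a₁)^(3/2) = 8.631.
T₂ = 2.063 × 8.631 = 17.81 h.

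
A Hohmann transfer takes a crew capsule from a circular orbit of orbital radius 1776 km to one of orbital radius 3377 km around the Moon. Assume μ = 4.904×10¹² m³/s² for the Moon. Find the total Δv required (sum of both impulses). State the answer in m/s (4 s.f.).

Δv_total ≈ 445.3 m/s

r₁ = 1776 km = 1.776×10⁶ m.
r₂ = 3377 km = 3.377×10⁶ m.
Transfer ellipse a_t = (r₁ + r₂)/2 = 2.576×10⁶ m.
At r₁: circular v_c1 = √(μ/r₁) = 1662 m/s; transfer-perilune v_p = √[μ(2/r₁ − 1/a_t)] = 1902 m/s.
Δv₁ = v_p − v_c1 = 240.7 m/s.
At r₂: circular v_c2 = √(μ/r₂) = 1205 m/s; transfer-apolune v_a = √[μ(2/r₂ − 1/a_t)] = 1000 m/s.
Δv₂ = v_c2 − v_a = 204.6 m/s.
Total Δv = Δv₁ + Δv₂ = 445.3 m/s.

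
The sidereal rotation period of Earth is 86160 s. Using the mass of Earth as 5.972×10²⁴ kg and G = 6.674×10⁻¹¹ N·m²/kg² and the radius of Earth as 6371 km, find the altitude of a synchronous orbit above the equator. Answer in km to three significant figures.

μ = GM = 6.674×10⁻¹¹ × 5.972×10²⁴ = 3.986×10¹⁴ m³/s².
A synchronous orbit has period T, so by Kepler's third law a = (μT²/4π²)^(1/3).
μT²/4π² = 3.986×10¹⁴ × (8.616×10⁴)² / 39.48 = 7.495×10²² m³.
a = 4.216×10⁷ m = 42162 km.
Altitude h = a − R = 42162 − 6371 = 35791 km.

h_sync ≈ 35800 km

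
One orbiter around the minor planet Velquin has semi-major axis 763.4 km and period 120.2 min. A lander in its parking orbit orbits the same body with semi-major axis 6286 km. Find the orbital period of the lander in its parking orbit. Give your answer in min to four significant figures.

T₂ ≈ 2840 min

Kepler's third law: T² ∝ a³, so T₂ = T₁ (a₂/a₁)^(3/2).
a₂/a₁ = 8.234, (a₂/a₁)^(3/2) = 23.63.
T₂ = 120.2 × 23.63 = 2840 min.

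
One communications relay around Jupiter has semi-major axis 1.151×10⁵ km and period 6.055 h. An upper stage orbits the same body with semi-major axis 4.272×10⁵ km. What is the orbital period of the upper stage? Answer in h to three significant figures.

Kepler's third law: T² ∝ a³, so T₂ = T₁ (a₂/a₁)^(3/2).
a₂/a₁ = 3.712, (a₂/a₁)^(3/2) = 7.150.
T₂ = 6.055 × 7.150 = 43.30 h.

T₂ ≈ 43.3 h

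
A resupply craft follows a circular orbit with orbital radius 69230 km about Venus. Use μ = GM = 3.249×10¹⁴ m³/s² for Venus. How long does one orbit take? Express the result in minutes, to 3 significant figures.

r = 69230 km = 6.923×10⁷ m.
Kepler's third law: T = 2π√(r³/μ) = 2π√((6.923×10⁷)³ / 3.249×10¹⁴).
r³/μ = 1.021×10⁹ s², so T = 2π × 3.196×10⁴ = 2.008×10⁵ s.
Converting: 2.008×10⁵ s ÷ 60.00 = 3347 minutes.

T ≈ 3350 minutes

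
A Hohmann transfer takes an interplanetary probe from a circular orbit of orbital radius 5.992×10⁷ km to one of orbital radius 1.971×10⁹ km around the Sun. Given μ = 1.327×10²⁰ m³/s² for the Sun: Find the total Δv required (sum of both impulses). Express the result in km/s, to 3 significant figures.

Δv_total ≈ 24.7 km/s

r₁ = 5.992×10⁷ km = 5.992×10¹⁰ m.
r₂ = 1.971×10⁹ km = 1.971×10¹² m.
Transfer ellipse a_t = (r₁ + r₂)/2 = 1.015×10¹² m.
At r₁: circular v_c1 = √(μ/r₁) = 47060 m/s; transfer-perihelion v_p = √[μ(2/r₁ − 1/a_t)] = 65560 m/s.
Δv₁ = v_p − v_c1 = 18500 m/s.
At r₂: circular v_c2 = √(μ/r₂) = 8205 m/s; transfer-aphelion v_a = √[μ(2/r₂ − 1/a_t)] = 1993 m/s.
Δv₂ = v_c2 − v_a = 6212 m/s.
Total Δv = Δv₁ + Δv₂ = 24720 m/s = 24.72 km/s.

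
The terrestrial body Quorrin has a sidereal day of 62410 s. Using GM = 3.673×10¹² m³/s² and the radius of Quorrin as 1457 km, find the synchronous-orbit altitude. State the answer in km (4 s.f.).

A synchronous orbit has period T, so by Kepler's third law a = (μT²/4π²)^(1/3).
μT²/4π² = 3.673×10¹² × (6.241×10⁴)² / 39.48 = 3.624×10²⁰ m³.
a = 7.129×10⁶ m = 7129.5 km.
Altitude h = a − R = 7129.5 − 1457 = 5672.5 km.

h_sync ≈ 5672 km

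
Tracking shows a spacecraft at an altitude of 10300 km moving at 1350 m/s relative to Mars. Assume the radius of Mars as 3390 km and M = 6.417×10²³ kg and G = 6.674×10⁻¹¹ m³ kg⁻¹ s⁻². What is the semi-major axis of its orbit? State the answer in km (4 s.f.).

a ≈ 9658 km

μ = GM = 6.674×10⁻¹¹ × 6.417×10²³ = 4.283×10¹³ m³/s².
r = 3390 + 10300 = 13690 km = 1.369×10⁷ m.
Specific orbital energy ε = v²/2 − μ/r = (1350)²/2 − 4.283×10¹³/1.369×10⁷ = -2.217×10⁶ J/kg.
Since ε = −μ/(2a), a = −μ/(2ε) = 9.658×10⁶ m = 9658.4 km.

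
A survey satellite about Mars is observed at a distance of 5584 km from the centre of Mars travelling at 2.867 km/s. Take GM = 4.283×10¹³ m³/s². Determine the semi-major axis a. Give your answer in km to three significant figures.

r = 5.584×10⁶ m.
Specific orbital energy ε = v²/2 − μ/r = (2867)²/2 − 4.283×10¹³/5.584×10⁶ = -3.560×10⁶ J/kg.
Since ε = −μ/(2a), a = −μ/(2ε) = 6.015×10⁶ m = 6015.0 km.

a ≈ 6010 km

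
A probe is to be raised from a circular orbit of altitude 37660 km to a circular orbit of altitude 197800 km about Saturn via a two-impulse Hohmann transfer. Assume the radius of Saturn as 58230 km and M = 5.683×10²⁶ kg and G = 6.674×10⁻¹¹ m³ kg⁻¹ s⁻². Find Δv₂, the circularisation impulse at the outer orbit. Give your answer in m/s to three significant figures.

Δv ≈ 3190 m/s

μ = GM = 6.674×10⁻¹¹ × 5.683×10²⁶ = 3.793×10¹⁶ m³/s².
r₁ = 58230 + 37660 = 95890 km = 9.5890×10⁷ m.
r₂ = 58230 + 197800 = 256030 km = 2.5603×10⁸ m.
Transfer ellipse a_t = (r₁ + r₂)/2 = 1.760×10⁸ m.
At r₁: circular v_c1 = √(μ/r₁) = 19890 m/s; transfer-perikrone v_p = √[μ(2/r₁ − 1/a_t)] = 23990 m/s.
At r₂: circular v_c2 = √(μ/r₂) = 12170 m/s; transfer-apokrone v_a = √[μ(2/r₂ − 1/a_t)] = 8985 m/s.
Δv₂ = v_c2 − v_a = 3186 m/s.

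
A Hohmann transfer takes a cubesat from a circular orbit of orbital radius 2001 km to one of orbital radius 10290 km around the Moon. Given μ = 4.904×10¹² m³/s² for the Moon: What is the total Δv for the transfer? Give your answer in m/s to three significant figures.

r₁ = 2001 km = 2.001×10⁶ m.
r₂ = 10290 km = 1.029×10⁷ m.
Transfer ellipse a_t = (r₁ + r₂)/2 = 6.146×10⁶ m.
At r₁: circular v_c1 = √(μ/r₁) = 1565 m/s; transfer-perilune v_p = √[μ(2/r₁ − 1/a_t)] = 2026 m/s.
Δv₁ = v_p − v_c1 = 460.2 m/s.
At r₂: circular v_c2 = √(μ/r₂) = 690.3 m/s; transfer-apolune v_a = √[μ(2/r₂ − 1/a_t)] = 393.9 m/s.
Δv₂ = v_c2 − v_a = 296.4 m/s.
Total Δv = Δv₁ + Δv₂ = 756.7 m/s.

Δv_total ≈ 757 m/s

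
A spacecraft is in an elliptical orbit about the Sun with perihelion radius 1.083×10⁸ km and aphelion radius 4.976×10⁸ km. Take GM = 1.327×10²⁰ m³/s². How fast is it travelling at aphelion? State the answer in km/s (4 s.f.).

v ≈ 9.764 km/s

Semi-major axis a = (r_p + r_a)/2 = 3.0295×10⁸ km = 3.030×10¹¹ m.
Vis-viva: v² = μ(2/r − 1/a) = 1.327×10²⁰ × (4.019×10⁻¹² − 3.301×10⁻¹²) = 9.533×10⁷ m²/s².
v = 9764 m/s = 9.764 km/s.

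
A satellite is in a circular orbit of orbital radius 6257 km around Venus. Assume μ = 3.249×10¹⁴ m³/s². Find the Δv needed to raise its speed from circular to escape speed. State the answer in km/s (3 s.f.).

r = 6257 km = 6.257×10⁶ m.
Circular speed v_c = √(μ/r) = 7206 m/s.
Escape speed v_esc = √(2μ/r) = √2 × v_c = 10190 m/s.
Δv = v_esc − v_c = 2985 m/s = 2.985 km/s.

Δv ≈ 2.98 km/s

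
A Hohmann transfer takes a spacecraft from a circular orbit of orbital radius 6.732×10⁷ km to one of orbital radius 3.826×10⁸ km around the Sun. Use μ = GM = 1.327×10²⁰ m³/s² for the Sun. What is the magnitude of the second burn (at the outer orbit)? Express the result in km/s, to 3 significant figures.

Δv ≈ 8.44 km/s

r₁ = 6.732×10⁷ km = 6.732×10¹⁰ m.
r₂ = 3.826×10⁸ km = 3.826×10¹¹ m.
Transfer ellipse a_t = (r₁ + r₂)/2 = 2.250×10¹¹ m.
At r₁: circular v_c1 = √(μ/r₁) = 44400 m/s; transfer-perihelion v_p = √[μ(2/r₁ − 1/a_t)] = 57900 m/s.
At r₂: circular v_c2 = √(μ/r₂) = 18620 m/s; transfer-aphelion v_a = √[μ(2/r₂ − 1/a_t)] = 10190 m/s.
Δv₂ = v_c2 − v_a = 8436 m/s.
= 8.436 km/s.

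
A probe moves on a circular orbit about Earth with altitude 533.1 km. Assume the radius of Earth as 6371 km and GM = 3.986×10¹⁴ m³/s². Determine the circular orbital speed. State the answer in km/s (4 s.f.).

v ≈ 7.598 km/s

r = 6371 + 533.1 = 6904.1 km = 6.9041×10⁶ m.
For a circular orbit v = √(μ/r) = √(3.986×10¹⁴ / 6.904×10⁶) = √(5.773×10⁷) = 7598 m/s.
That is 7.598 km/s.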